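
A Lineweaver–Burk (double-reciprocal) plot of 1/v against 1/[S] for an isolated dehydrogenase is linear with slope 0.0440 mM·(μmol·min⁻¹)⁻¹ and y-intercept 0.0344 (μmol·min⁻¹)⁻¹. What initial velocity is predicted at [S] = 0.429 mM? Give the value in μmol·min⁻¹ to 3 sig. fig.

7.30 μmol·min⁻¹

The y-intercept is 1/Vmax, so Vmax = 1/0.0344 = 29.1 μmol·min⁻¹.
The slope is Km/Vmax, so Km = 0.0440 × 29.1 = 1.28 mM.
Then v = 29.1 × 0.429/(1.28 + 0.429) = 7.30 μmol·min⁻¹.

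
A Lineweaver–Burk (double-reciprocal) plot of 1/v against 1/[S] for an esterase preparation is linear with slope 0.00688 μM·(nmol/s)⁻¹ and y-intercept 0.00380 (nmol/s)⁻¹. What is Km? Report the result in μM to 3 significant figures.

y-intercept = 1/Vmax ⇒ Vmax = 263 nmol/s; slope = Km/Vmax ⇒ Km = slope × Vmax.
Km = 0.00688 × 263 = 1.81 μM.

1.81 μM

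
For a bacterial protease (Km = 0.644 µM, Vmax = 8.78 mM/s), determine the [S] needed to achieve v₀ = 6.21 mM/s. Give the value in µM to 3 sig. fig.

1.56 µM

The required fractional saturation is v/Vmax = 6.21/8.78 = 0.7073.
Then [S]/(Km+[S]) = 0.7073 ⇒ [S] = 0.644 × 0.7073/(1 − 0.7073) = 1.56 µM.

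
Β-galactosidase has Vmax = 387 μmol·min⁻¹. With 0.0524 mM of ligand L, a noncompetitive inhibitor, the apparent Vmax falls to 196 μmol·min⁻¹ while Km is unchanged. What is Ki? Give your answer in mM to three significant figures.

Noncompetitive: Vmax,app = Vmax/α with α = 1 + [I]/Ki.
α = Vmax/Vmax,app = 387/196 = 1.974.
Ki = [I]/(α − 1) = 0.0524/0.9745 = 0.0538 mM.

0.0538 mM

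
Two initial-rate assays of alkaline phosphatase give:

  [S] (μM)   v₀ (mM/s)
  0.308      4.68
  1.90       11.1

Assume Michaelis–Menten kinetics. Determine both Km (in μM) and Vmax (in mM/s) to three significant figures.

From v = Vmax[S]/(Km+[S]), each point gives Vmax = v(Km+[S])/[S].
Equating: 4.68(Km+0.308)/0.308 = 11.1(Km+1.90)/1.90.
15.19·Km + 4.68 = 5.842·Km + 11.1, so (15.19 − 5.842)·Km = 11.1 − 4.68.
Km = 6.420/9.353 = 0.686 μM; then Vmax = 4.68(0.686+0.308)/0.308 = 15.1 mM/s.

Km = 0.686 μM; Vmax = 15.1 mM/s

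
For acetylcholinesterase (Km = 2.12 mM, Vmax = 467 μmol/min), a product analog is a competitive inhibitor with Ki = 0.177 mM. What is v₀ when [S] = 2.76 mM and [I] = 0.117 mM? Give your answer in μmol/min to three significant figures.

With α = 1 + [I]/Ki = 1 + 0.117/0.177 = 1.661, the competitive rate law is v = Vmax[S] / (αKm + [S]).
v = 467×2.76 / (1.661×2.12 + 2.76) = 1289/6.281 = 205 μmol/min.

205 μmol/min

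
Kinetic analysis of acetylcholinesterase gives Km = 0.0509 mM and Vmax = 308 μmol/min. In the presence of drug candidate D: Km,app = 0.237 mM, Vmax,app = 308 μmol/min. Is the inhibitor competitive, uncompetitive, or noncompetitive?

competitive

Km increases (0.0509 → 0.237 mM) while Vmax is unchanged — the hallmark of competitive inhibition.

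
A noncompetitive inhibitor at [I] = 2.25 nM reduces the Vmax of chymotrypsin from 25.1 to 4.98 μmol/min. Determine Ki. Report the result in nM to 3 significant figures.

Noncompetitive: Vmax,app = Vmax/α with α = 1 + [I]/Ki.
α = Vmax/Vmax,app = 25.1/4.98 = 5.040.
Since α = 1 + [I]/Ki, [I]/Ki = 5.040 − 1 = 4.040 and Ki = 2.25/4.040 = 0.557 nM.

0.557 nM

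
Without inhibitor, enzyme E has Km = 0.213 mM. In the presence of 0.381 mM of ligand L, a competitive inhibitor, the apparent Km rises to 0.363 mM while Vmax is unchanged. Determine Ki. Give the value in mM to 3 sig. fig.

0.541 mM

Competitive: Km,app = α·Km with α = 1 + [I]/Ki.
α = Km,app/Km = 0.363/0.213 = 1.704.
Ki = [I]/(α − 1) = 0.381/0.7042 = 0.541 mM.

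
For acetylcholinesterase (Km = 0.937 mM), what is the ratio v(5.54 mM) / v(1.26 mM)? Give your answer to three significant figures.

Since Vmax cancels, v₂/v₁ = [S]₂(Km+[S]₁) / [S]₁(Km+[S]₂).
= 5.54×(0.937+1.26) / (1.26×(0.937+5.54)) = 12.17/8.161 = 1.49.

1.49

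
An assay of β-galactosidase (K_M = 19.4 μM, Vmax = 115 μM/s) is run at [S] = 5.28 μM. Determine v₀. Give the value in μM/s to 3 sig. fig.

v = Vmax·[S]/(Km + [S]) = 115 × 5.28 / (19.4 + 5.28)
  = 607.2 / 24.68 = 24.6 μM/s.

24.6 μM/s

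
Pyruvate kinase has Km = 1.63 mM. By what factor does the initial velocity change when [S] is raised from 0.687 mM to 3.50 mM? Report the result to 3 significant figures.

The fractional saturations are [S]/(Km+[S]) = 0.687/2.317 = 0.2965 and 3.50/5.130 = 0.6823.
v₂/v₁ is just their ratio: 0.6823/0.2965 = 2.30.

2.30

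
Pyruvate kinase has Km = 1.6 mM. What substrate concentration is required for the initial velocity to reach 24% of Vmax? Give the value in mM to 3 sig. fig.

0.505 mM

v/Vmax = [S]/(Km+[S]) = 0.24, so [S] = Km·0.24/(1 − 0.24) = 1.6 × 0.3158.
[S] = 0.505 mM.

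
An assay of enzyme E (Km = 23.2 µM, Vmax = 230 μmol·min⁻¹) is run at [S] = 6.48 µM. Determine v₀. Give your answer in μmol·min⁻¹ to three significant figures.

50.2 μmol·min⁻¹

[S]/(Km+[S]) = 6.48/29.68 = 0.2183, the fractional saturation.
v = 0.2183 × Vmax = 0.2183 × 230 = 50.2 μmol·min⁻¹.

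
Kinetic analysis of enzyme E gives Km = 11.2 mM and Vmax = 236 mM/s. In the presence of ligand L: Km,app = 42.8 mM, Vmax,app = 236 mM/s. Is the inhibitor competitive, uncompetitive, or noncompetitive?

Km increases (11.2 → 42.8 mM) while Vmax is unchanged — the hallmark of competitive inhibition.

competitive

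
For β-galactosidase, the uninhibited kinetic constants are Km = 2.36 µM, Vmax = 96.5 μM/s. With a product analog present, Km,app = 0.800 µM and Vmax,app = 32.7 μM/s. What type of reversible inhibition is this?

Both Km and Vmax decrease by the same factor (~2.95-fold) — characteristic of uncompetitive inhibition.

uncompetitive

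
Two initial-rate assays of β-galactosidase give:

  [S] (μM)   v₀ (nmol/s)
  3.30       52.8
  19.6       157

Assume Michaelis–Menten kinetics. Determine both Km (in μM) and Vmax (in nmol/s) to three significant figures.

In reciprocal form, 1/v = (Km/Vmax)·(1/[S]) + 1/Vmax. The two points give (1/[S], 1/v) = (0.3030, 0.01894) and (0.05102, 0.006369).
Slope = (0.01894 − 0.006369)/(0.3030 − 0.05102) = 0.04988; intercept = 0.01894 − 0.04988×0.3030 = 0.003825.
Vmax = 1/intercept = 261 nmol/s; Km = slope × Vmax = 0.04988 × 261 = 13.0 μM.

Km = 13.0 μM; Vmax = 261 nmol/s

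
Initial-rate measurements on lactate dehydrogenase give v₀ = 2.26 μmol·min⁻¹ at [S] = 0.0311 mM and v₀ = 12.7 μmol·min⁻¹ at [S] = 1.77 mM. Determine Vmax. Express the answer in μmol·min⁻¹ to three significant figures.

13.8 μmol·min⁻¹

In reciprocal form, 1/v = (Km/Vmax)·(1/[S]) + 1/Vmax. The two points give (1/[S], 1/v) = (32.15, 0.4425) and (0.5650, 0.07874).
Slope = (0.4425 − 0.07874)/(32.15 − 0.5650) = 0.01151; intercept = 0.4425 − 0.01151×32.15 = 0.07223.
Vmax = 1/intercept = 13.8 μmol·min⁻¹; Km = slope × Vmax = 0.01151 × 13.8 = 0.159 mM.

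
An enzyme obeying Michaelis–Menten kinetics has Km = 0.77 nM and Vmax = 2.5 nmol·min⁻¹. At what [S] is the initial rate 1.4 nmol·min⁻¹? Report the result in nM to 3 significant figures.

The required fractional saturation is v/Vmax = 1.4/2.5 = 0.5600.
Then [S]/(Km+[S]) = 0.5600 ⇒ [S] = 0.77 × 0.5600/(1 − 0.5600) = 0.980 nM.

0.980 nM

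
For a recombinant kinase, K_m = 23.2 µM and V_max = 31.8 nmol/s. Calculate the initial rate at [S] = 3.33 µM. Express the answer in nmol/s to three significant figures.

3.99 nmol/s

v = Vmax·[S]/(Km + [S]) = 31.8 × 3.33 / (23.2 + 3.33)
  = 105.9 / 26.53 = 3.99 nmol/s.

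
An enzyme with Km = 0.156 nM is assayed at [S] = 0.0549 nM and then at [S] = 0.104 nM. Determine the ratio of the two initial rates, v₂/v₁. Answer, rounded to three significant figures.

Since Vmax cancels, v₂/v₁ = [S]₂(Km+[S]₁) / [S]₁(Km+[S]₂).
= 0.104×(0.156+0.0549) / (0.0549×(0.156+0.104)) = 0.02193/0.01427 = 1.54.

1.54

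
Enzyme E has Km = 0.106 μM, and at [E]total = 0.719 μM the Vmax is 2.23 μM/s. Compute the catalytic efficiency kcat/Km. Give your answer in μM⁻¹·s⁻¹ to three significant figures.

29.3 μM⁻¹·s⁻¹

kcat = Vmax/[E]total = 2.23/0.719 = 3.10 s⁻¹.
kcat/Km = 3.10/0.106 = 29.3 μM⁻¹·s⁻¹.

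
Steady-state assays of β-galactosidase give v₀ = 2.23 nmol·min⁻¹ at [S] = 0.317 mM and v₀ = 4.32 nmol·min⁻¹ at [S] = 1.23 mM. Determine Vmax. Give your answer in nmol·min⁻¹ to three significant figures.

In reciprocal form, 1/v = (Km/Vmax)·(1/[S]) + 1/Vmax. The two points give (1/[S], 1/v) = (3.155, 0.4484) and (0.8130, 0.2315).
Slope = (0.4484 − 0.2315)/(3.155 − 0.8130) = 0.09265; intercept = 0.4484 − 0.09265×3.155 = 0.1562.
Vmax = 1/intercept = 6.40 nmol·min⁻¹; Km = slope × Vmax = 0.09265 × 6.40 = 0.593 mM.

6.40 nmol·min⁻¹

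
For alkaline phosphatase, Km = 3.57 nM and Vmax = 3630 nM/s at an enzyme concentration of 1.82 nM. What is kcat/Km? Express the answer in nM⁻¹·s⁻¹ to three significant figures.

559 nM⁻¹·s⁻¹

kcat = Vmax/[E]total = 3630/1.82 = 1990 s⁻¹.
kcat/Km = 1990/3.57 = 559 nM⁻¹·s⁻¹.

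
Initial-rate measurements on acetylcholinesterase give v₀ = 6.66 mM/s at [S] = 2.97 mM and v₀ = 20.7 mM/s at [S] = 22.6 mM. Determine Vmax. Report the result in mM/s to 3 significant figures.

In reciprocal form, 1/v = (Km/Vmax)·(1/[S]) + 1/Vmax. The two points give (1/[S], 1/v) = (0.3367, 0.1502) and (0.04425, 0.04831).
Slope = (0.1502 − 0.04831)/(0.3367 − 0.04425) = 0.3482; intercept = 0.1502 − 0.3482×0.3367 = 0.03290.
Vmax = 1/intercept = 30.4 mM/s; Km = slope × Vmax = 0.3482 × 30.4 = 10.6 mM.

30.4 mM/s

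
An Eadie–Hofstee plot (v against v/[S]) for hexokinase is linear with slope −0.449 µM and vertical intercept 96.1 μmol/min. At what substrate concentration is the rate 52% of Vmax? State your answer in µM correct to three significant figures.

0.486 µM

The Eadie–Hofstee slope gives Km = 0.449 µM (slope = −Km).
v/Vmax = [S]/(Km+[S]) = 0.52 ⇒ [S] = Km·0.52/(1−0.52) = 0.449 × 1.083 = 0.486 µM.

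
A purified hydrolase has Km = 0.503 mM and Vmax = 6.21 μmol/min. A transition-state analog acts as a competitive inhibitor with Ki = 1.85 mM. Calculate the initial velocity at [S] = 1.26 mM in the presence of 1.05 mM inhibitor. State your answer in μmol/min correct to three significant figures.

3.82 μmol/min

With α = 1 + [I]/Ki = 1 + 1.05/1.85 = 1.568, the competitive rate law is v = Vmax[S] / (αKm + [S]).
v = 6.21×1.26 / (1.568×0.503 + 1.26) = 7.825/2.048 = 3.82 μmol/min.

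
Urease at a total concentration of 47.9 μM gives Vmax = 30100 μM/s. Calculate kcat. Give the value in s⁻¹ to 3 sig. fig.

kcat = Vmax/[E]total = 30100 μM/s / 47.9 μM = 628 s⁻¹.

628 s⁻¹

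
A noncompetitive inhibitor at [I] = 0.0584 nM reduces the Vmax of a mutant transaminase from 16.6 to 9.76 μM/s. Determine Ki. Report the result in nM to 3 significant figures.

0.0833 nM

Noncompetitive: Vmax,app = Vmax/α with α = 1 + [I]/Ki.
α = Vmax/Vmax,app = 16.6/9.76 = 1.701.
Since α = 1 + [I]/Ki, [I]/Ki = 1.701 − 1 = 0.7008 and Ki = 0.0584/0.7008 = 0.0833 nM.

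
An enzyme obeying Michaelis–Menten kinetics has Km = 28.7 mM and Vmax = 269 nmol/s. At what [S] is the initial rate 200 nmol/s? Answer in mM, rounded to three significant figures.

Rearranging v = Vmax[S]/(Km+[S]) gives [S] = Km·v/(Vmax − v).
[S] = 28.7 × 200 / (269 − 200) = 5740/69.00 = 83.2 mM.

83.2 mM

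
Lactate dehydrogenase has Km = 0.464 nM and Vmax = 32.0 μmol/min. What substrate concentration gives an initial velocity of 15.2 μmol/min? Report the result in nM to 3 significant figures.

0.420 nM

Rearranging v = Vmax[S]/(Km+[S]) gives [S] = Km·v/(Vmax − v).
[S] = 0.464 × 15.2 / (32.0 − 15.2) = 7.053/16.80 = 0.420 nM.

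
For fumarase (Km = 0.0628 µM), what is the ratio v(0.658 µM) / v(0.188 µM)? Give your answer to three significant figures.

Since Vmax cancels, v₂/v₁ = [S]₂(Km+[S]₁) / [S]₁(Km+[S]₂).
= 0.658×(0.0628+0.188) / (0.188×(0.0628+0.658)) = 0.1650/0.1355 = 1.22.

1.22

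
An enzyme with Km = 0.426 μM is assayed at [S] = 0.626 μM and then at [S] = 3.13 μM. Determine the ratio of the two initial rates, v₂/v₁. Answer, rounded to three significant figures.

1.48

Since Vmax cancels, v₂/v₁ = [S]₂(Km+[S]₁) / [S]₁(Km+[S]₂).
= 3.13×(0.426+0.626) / (0.626×(0.426+3.13)) = 3.293/2.226 = 1.48.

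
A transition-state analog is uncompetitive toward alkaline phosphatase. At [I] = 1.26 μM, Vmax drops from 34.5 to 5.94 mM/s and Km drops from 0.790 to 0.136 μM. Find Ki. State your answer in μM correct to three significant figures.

Uncompetitive: Vmax,app = Vmax/α (and Km,app = Km/α) with α = 1 + [I]/Ki.
α = Vmax/Vmax,app = 34.5/5.94 = 5.808.
Since α = 1 + [I]/Ki, [I]/Ki = 5.808 − 1 = 4.808 and Ki = 1.26/4.808 = 0.262 μM.

0.262 μM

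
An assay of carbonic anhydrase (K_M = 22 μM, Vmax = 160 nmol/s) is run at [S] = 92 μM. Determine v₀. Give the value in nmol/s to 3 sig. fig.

[S]/(Km+[S]) = 92/114.0 = 0.8070, the fractional saturation.
v = 0.8070 × Vmax = 0.8070 × 160 = 129 nmol/s.

129 nmol/s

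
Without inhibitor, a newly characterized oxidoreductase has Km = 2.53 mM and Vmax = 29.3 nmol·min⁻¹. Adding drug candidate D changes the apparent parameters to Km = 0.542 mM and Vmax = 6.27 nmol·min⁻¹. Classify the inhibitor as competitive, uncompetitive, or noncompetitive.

uncompetitive

Both Km and Vmax decrease by the same factor (~4.67-fold) — characteristic of uncompetitive inhibition.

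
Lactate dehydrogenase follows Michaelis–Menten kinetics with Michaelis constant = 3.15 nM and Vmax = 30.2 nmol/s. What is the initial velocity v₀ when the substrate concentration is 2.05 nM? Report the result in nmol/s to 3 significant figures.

v = Vmax·[S]/(Km + [S]) = 30.2 × 2.05 / (3.15 + 2.05)
  = 61.91 / 5.200 = 11.9 nmol/s.

11.9 nmol/s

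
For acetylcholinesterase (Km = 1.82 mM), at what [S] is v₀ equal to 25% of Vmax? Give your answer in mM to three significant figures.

v/Vmax = [S]/(Km+[S]) = 0.25, so [S] = Km·0.25/(1 − 0.25) = 1.82 × 0.3333.
[S] = 0.607 mM.

0.607 mM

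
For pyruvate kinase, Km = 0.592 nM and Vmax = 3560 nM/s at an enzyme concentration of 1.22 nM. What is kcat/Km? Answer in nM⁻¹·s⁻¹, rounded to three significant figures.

4930 nM⁻¹·s⁻¹

kcat = Vmax/[E]total = 3560/1.22 = 2920 s⁻¹.
kcat/Km = 2920/0.592 = 4930 nM⁻¹·s⁻¹.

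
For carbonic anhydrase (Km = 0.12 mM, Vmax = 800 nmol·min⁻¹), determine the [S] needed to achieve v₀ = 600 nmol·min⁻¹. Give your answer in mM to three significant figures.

Rearranging v = Vmax[S]/(Km+[S]) gives [S] = Km·v/(Vmax − v).
[S] = 0.12 × 600 / (800 − 600) = 72.00/200.0 = 0.360 mM.

0.360 mM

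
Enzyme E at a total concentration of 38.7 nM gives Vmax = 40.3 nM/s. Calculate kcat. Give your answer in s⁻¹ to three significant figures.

kcat = Vmax/[E]total = 40.3 nM/s / 38.7 nM = 1.04 s⁻¹.

1.04 s⁻¹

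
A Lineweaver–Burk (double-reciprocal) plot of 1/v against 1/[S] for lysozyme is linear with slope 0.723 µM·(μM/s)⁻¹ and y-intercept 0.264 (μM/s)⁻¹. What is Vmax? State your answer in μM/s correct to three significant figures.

3.79 μM/s

The y-intercept of a Lineweaver–Burk plot equals 1/Vmax, so Vmax = 1/0.264 = 3.79 μM/s.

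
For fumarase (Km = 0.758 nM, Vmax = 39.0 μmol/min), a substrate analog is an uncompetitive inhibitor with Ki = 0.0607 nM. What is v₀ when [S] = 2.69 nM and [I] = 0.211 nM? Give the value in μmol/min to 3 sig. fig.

8.20 μmol/min

With α = 1 + [I]/Ki = 1 + 0.211/0.0607 = 4.476, the uncompetitive rate law is v = (Vmax/α)·[S] / (Km/α + [S]).
v = (39.0/4.476)×2.69 / (0.758/4.476 + 2.69) = 23.44/2.859 = 8.20 μmol/min.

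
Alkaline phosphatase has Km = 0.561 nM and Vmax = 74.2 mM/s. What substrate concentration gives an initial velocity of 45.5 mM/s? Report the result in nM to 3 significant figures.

0.889 nM

The required fractional saturation is v/Vmax = 45.5/74.2 = 0.6132.
Then [S]/(Km+[S]) = 0.6132 ⇒ [S] = 0.561 × 0.6132/(1 − 0.6132) = 0.889 nM.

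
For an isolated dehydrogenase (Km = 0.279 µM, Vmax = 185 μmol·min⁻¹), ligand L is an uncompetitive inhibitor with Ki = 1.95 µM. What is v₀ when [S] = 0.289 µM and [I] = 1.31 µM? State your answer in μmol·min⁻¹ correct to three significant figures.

70.2 μmol·min⁻¹

α = 1 + [I]/Ki = 1 + 1.31/1.95 = 1.672.
For an uncompetitive inhibitor, both parameters are divided by α, giving Vmax/α and Km/α: Km,app = 0.167 µM, Vmax,app = 111 μmol·min⁻¹.
v = Vmax,app·[S]/(Km,app + [S]) = 111 × 0.289/(0.167 + 0.289) = 70.2 μmol·min⁻¹.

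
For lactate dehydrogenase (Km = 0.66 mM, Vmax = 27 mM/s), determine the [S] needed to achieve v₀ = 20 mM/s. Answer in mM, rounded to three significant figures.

1.89 mM

The required fractional saturation is v/Vmax = 20/27 = 0.7407.
Then [S]/(Km+[S]) = 0.7407 ⇒ [S] = 0.66 × 0.7407/(1 − 0.7407) = 1.89 mM.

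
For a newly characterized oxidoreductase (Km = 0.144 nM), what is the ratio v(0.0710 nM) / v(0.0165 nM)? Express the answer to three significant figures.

3.21

The fractional saturations are [S]/(Km+[S]) = 0.0165/0.1605 = 0.1028 and 0.0710/0.2150 = 0.3302.
v₂/v₁ is just their ratio: 0.3302/0.1028 = 3.21.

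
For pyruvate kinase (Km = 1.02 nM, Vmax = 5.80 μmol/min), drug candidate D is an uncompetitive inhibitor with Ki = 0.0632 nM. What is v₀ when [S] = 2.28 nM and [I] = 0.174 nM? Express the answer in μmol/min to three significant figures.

1.38 μmol/min

α = 1 + [I]/Ki = 1 + 0.174/0.0632 = 3.753.
For an uncompetitive inhibitor, both parameters are divided by α, giving Vmax/α and Km/α: Km,app = 0.272 nM, Vmax,app = 1.55 μmol/min.
v = Vmax,app·[S]/(Km,app + [S]) = 1.55 × 2.28/(0.272 + 2.28) = 1.38 μmol/min.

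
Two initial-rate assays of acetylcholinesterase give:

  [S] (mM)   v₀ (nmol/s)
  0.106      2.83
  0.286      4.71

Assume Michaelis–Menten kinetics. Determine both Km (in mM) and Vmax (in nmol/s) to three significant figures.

From v = Vmax[S]/(Km+[S]), each point gives Vmax = v(Km+[S])/[S].
Equating: 2.83(Km+0.106)/0.106 = 4.71(Km+0.286)/0.286.
26.70·Km + 2.83 = 16.47·Km + 4.71, so (26.70 − 16.47)·Km = 4.71 − 2.83.
Km = 1.880/10.23 = 0.184 mM; then Vmax = 2.83(0.184+0.106)/0.106 = 7.74 nmol/s.

Km = 0.184 mM; Vmax = 7.74 nmol/s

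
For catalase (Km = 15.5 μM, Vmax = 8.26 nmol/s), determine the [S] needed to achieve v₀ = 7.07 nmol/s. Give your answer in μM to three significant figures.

Rearranging v = Vmax[S]/(Km+[S]) gives [S] = Km·v/(Vmax − v).
[S] = 15.5 × 7.07 / (8.26 − 7.07) = 109.6/1.190 = 92.1 μM.

92.1 μM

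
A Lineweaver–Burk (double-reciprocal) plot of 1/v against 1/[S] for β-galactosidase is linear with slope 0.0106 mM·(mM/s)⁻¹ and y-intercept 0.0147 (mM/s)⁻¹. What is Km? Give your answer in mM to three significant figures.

0.721 mM

y-intercept = 1/Vmax ⇒ Vmax = 68.0 mM/s; slope = Km/Vmax ⇒ Km = slope × Vmax.
Km = 0.0106 × 68.0 = 0.721 mM.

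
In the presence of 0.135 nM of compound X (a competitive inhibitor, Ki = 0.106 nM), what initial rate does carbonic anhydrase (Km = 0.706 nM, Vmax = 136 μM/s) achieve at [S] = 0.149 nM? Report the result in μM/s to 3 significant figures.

11.6 μM/s

α = 1 + [I]/Ki = 1 + 0.135/0.106 = 2.274.
For a competitive inhibitor, Vmax is unchanged and the apparent Km becomes α·Km: Km,app = 1.61 nM, Vmax,app = 136 μM/s.
v = Vmax,app·[S]/(Km,app + [S]) = 136 × 0.149/(1.61 + 0.149) = 11.6 μM/s.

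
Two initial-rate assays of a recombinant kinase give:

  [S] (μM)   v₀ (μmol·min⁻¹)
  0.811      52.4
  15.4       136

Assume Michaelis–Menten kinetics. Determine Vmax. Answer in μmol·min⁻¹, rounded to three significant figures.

149 μmol·min⁻¹

From v = Vmax[S]/(Km+[S]), each point gives Vmax = v(Km+[S])/[S].
Equating: 52.4(Km+0.811)/0.811 = 136(Km+15.4)/15.4.
64.61·Km + 52.4 = 8.831·Km + 136, so (64.61 − 8.831)·Km = 136 − 52.4.
Km = 83.60/55.78 = 1.50 μM; then Vmax = 52.4(1.50+0.811)/0.811 = 149 μmol·min⁻¹.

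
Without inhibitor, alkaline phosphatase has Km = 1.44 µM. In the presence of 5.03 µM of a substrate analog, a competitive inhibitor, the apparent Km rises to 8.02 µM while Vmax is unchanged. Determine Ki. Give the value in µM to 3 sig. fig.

1.10 µM

Competitive: Km,app = α·Km with α = 1 + [I]/Ki.
α = Km,app/Km = 8.02/1.44 = 5.569.
Ki = [I]/(α − 1) = 5.03/4.569 = 1.10 µM.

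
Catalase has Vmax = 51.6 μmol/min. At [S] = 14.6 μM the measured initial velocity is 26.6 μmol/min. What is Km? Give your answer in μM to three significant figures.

13.7 μM

v/Vmax = 26.6/51.6 = 0.5155 = [S]/(Km+[S]).
So Km + [S] = [S]/0.5155 = 28.32 μM, giving Km = 28.32 − 14.6 = 13.7 μM.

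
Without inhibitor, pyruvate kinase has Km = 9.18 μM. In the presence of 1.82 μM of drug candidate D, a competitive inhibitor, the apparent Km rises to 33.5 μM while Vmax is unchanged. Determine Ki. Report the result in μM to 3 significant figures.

0.687 μM

Competitive: Km,app = α·Km with α = 1 + [I]/Ki.
α = Km,app/Km = 33.5/9.18 = 3.649.
Ki = [I]/(α − 1) = 1.82/2.649 = 0.687 μM.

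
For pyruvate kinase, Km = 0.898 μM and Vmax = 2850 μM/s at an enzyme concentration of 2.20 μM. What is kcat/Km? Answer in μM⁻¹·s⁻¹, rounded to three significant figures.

1440 μM⁻¹·s⁻¹

kcat = Vmax/[E]total = 2850/2.20 = 1300 s⁻¹.
kcat/Km = 1300/0.898 = 1440 μM⁻¹·s⁻¹.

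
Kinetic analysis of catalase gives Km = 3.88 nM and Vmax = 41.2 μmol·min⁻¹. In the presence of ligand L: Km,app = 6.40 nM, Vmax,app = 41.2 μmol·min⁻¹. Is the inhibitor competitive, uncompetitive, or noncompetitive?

Km increases (3.88 → 6.40 nM) while Vmax is unchanged — the hallmark of competitive inhibition.

competitive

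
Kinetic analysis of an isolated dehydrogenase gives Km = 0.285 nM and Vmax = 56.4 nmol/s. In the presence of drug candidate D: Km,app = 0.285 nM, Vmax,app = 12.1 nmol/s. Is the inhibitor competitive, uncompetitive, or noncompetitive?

noncompetitive

Vmax decreases (56.4 → 12.1 nmol/s) while Km is unchanged — pure noncompetitive inhibition.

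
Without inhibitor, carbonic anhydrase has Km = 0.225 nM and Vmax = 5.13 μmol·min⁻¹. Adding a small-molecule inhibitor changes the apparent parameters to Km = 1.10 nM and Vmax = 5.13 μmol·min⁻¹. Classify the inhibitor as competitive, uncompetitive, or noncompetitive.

competitive

Km increases (0.225 → 1.10 nM) while Vmax is unchanged — the hallmark of competitive inhibition.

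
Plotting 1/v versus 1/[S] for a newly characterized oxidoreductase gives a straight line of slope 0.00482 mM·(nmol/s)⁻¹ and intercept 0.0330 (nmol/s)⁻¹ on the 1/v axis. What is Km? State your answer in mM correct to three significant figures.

0.146 mM

y-intercept = 1/Vmax ⇒ Vmax = 30.3 nmol/s; slope = Km/Vmax ⇒ Km = slope × Vmax.
Km = 0.00482 × 30.3 = 0.146 mM.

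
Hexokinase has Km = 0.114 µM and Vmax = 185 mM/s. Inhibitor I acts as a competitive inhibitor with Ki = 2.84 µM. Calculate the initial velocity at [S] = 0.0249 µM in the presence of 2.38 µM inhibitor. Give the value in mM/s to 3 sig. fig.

With α = 1 + [I]/Ki = 1 + 2.38/2.84 = 1.838, the competitive rate law is v = Vmax[S] / (αKm + [S]).
v = 185×0.0249 / (1.838×0.114 + 0.0249) = 4.606/0.2344 = 19.6 mM/s.

19.6 mM/s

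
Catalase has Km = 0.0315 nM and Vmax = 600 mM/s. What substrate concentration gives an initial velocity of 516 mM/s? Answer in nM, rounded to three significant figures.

0.194 nM

The required fractional saturation is v/Vmax = 516/600 = 0.8600.
Then [S]/(Km+[S]) = 0.8600 ⇒ [S] = 0.0315 × 0.8600/(1 − 0.8600) = 0.194 nM.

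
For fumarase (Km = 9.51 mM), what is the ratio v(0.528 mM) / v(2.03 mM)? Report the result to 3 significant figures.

0.299

Since Vmax cancels, v₂/v₁ = [S]₂(Km+[S]₁) / [S]₁(Km+[S]₂).
= 0.528×(9.51+2.03) / (2.03×(9.51+0.528)) = 6.093/20.38 = 0.299.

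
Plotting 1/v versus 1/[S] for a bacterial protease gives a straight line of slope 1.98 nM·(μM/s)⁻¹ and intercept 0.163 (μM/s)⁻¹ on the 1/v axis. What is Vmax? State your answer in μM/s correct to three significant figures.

The y-intercept of a Lineweaver–Burk plot equals 1/Vmax, so Vmax = 1/0.163 = 6.13 μM/s.

6.13 μM/s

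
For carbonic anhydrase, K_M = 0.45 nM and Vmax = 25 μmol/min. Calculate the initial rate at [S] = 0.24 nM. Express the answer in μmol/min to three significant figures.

8.70 μmol/min

v = Vmax·[S]/(Km + [S]) = 25 × 0.24 / (0.45 + 0.24)
  = 6.000 / 0.6900 = 8.70 μmol/min.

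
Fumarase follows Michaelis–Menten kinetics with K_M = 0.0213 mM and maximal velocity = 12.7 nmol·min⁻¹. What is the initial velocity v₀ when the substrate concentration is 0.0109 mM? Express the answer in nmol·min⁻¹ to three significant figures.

v = Vmax·[S]/(Km + [S]) = 12.7 × 0.0109 / (0.0213 + 0.0109)
  = 0.1384 / 0.03220 = 4.30 nmol·min⁻¹.

4.30 nmol·min⁻¹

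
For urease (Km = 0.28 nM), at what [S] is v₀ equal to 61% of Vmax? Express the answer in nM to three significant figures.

0.438 nM

v/Vmax = [S]/(Km+[S]) = 0.61, so [S] = Km·0.61/(1 − 0.61) = 0.28 × 1.564.
[S] = 0.438 nM.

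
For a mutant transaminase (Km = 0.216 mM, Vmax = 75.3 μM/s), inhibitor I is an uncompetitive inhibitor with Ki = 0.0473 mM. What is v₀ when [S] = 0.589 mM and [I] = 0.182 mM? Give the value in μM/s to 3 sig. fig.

14.4 μM/s

α = 1 + [I]/Ki = 1 + 0.182/0.0473 = 4.848.
For an uncompetitive inhibitor, both parameters are divided by α, giving Vmax/α and Km/α: Km,app = 0.0446 mM, Vmax,app = 15.5 μM/s.
v = Vmax,app·[S]/(Km,app + [S]) = 15.5 × 0.589/(0.0446 + 0.589) = 14.4 μM/s.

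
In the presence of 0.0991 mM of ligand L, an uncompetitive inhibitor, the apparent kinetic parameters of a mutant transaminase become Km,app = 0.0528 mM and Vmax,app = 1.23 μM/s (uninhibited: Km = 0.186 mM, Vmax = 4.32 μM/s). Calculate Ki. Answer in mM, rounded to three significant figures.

Uncompetitive: Vmax,app = Vmax/α (and Km,app = Km/α) with α = 1 + [I]/Ki.
α = Vmax/Vmax,app = 4.32/1.23 = 3.512.
Since α = 1 + [I]/Ki, [I]/Ki = 3.512 − 1 = 2.512 and Ki = 0.0991/2.512 = 0.0394 mM.

0.0394 mM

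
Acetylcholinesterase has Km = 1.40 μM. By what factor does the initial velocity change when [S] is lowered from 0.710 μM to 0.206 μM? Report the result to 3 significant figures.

Since Vmax cancels, v₂/v₁ = [S]₂(Km+[S]₁) / [S]₁(Km+[S]₂).
= 0.206×(1.40+0.710) / (0.710×(1.40+0.206)) = 0.4347/1.140 = 0.381.

0.381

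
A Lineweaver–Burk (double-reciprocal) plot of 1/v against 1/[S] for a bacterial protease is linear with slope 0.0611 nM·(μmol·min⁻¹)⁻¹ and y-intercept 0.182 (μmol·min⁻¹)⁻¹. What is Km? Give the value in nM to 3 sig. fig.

0.336 nM

y-intercept = 1/Vmax ⇒ Vmax = 5.49 μmol·min⁻¹; slope = Km/Vmax ⇒ Km = slope × Vmax.
Km = 0.0611 × 5.49 = 0.336 nM.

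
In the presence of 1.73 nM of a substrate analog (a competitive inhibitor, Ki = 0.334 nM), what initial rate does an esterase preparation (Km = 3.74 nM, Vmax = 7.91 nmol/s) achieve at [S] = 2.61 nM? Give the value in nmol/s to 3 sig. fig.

With α = 1 + [I]/Ki = 1 + 1.73/0.334 = 6.180, the competitive rate law is v = Vmax[S] / (αKm + [S]).
v = 7.91×2.61 / (6.180×3.74 + 2.61) = 20.65/25.72 = 0.803 nmol/s.

0.803 nmol/s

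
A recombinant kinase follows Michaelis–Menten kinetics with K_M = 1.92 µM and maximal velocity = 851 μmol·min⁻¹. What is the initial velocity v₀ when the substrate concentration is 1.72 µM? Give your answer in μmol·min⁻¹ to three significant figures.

402 μmol·min⁻¹

[S]/(Km+[S]) = 1.72/3.640 = 0.4725, the fractional saturation.
v = 0.4725 × Vmax = 0.4725 × 851 = 402 μmol·min⁻¹.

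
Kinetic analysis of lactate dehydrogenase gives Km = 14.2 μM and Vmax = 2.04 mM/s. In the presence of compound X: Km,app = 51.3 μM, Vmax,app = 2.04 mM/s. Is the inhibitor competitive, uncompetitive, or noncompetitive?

competitive

Km increases (14.2 → 51.3 μM) while Vmax is unchanged — the hallmark of competitive inhibition.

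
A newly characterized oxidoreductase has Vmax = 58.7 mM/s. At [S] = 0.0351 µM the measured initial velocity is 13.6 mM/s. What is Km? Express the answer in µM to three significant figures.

From v = Vmax[S]/(Km+[S]), Km = [S](Vmax − v)/v.
Km = 0.0351 × (58.7 − 13.6) / 13.6 = 1.583/13.6 = 0.116 µM.

0.116 µM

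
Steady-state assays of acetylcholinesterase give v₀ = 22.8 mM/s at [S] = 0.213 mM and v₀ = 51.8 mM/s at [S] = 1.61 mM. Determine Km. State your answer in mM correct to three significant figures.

0.387 mM

In reciprocal form, 1/v = (Km/Vmax)·(1/[S]) + 1/Vmax. The two points give (1/[S], 1/v) = (4.695, 0.04386) and (0.6211, 0.01931).
Slope = (0.04386 − 0.01931)/(4.695 − 0.6211) = 0.006028; intercept = 0.04386 − 0.006028×4.695 = 0.01556.
Vmax = 1/intercept = 64.3 mM/s; Km = slope × Vmax = 0.006028 × 64.3 = 0.387 mM.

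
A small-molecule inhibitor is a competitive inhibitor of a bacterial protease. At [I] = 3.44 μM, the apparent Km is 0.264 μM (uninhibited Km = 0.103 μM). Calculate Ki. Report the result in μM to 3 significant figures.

2.20 μM

Competitive: Km,app = α·Km with α = 1 + [I]/Ki.
α = Km,app/Km = 0.264/0.103 = 2.563.
Since α = 1 + [I]/Ki, [I]/Ki = 2.563 − 1 = 1.563 and Ki = 3.44/1.563 = 2.20 μM.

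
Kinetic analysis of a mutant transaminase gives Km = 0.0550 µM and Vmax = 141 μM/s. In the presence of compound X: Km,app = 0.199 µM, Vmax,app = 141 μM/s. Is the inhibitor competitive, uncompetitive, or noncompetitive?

Km increases (0.0550 → 0.199 µM) while Vmax is unchanged — the hallmark of competitive inhibition.

competitive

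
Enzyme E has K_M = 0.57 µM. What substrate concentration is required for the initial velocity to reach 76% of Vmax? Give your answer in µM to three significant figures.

v/Vmax = [S]/(Km+[S]) = 0.76, so [S] = Km·0.76/(1 − 0.76) = 0.57 × 3.167.
[S] = 1.80 µM.

1.80 µM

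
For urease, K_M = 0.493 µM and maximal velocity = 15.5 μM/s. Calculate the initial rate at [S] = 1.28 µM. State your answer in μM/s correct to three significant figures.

v = Vmax·[S]/(Km + [S]) = 15.5 × 1.28 / (0.493 + 1.28)
  = 19.84 / 1.773 = 11.2 μM/s.

11.2 μM/s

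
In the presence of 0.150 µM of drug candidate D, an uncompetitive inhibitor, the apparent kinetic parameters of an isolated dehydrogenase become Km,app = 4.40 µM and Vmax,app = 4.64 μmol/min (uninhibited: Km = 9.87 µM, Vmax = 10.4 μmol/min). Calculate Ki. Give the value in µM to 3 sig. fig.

Uncompetitive: Vmax,app = Vmax/α (and Km,app = Km/α) with α = 1 + [I]/Ki.
α = Vmax/Vmax,app = 10.4/4.64 = 2.241.
Ki = [I]/(α − 1) = 0.150/1.241 = 0.121 µM.

0.121 µM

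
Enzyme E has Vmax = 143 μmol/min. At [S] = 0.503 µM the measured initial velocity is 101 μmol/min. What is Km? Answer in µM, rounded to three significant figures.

From v = Vmax[S]/(Km+[S]), Km = [S](Vmax − v)/v.
Km = 0.503 × (143 − 101) / 101 = 21.13/101 = 0.209 µM.

0.209 µM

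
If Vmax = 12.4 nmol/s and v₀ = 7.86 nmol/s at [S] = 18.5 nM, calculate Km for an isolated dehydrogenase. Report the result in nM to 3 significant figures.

10.7 nM

From v = Vmax[S]/(Km+[S]), Km = [S](Vmax − v)/v.
Km = 18.5 × (12.4 − 7.86) / 7.86 = 83.99/7.86 = 10.7 nM.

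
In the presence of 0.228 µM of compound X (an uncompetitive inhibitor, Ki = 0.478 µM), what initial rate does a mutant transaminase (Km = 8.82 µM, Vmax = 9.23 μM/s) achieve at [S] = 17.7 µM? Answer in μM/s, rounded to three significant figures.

4.67 μM/s

With α = 1 + [I]/Ki = 1 + 0.228/0.478 = 1.477, the uncompetitive rate law is v = (Vmax/α)·[S] / (Km/α + [S]).
v = (9.23/1.477)×17.7 / (8.82/1.477 + 17.7) = 110.6/23.67 = 4.67 μM/s.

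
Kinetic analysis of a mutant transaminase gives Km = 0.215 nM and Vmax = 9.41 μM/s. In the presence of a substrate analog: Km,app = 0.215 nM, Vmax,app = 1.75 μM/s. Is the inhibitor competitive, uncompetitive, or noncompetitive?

noncompetitive

Vmax decreases (9.41 → 1.75 μM/s) while Km is unchanged — pure noncompetitive inhibition.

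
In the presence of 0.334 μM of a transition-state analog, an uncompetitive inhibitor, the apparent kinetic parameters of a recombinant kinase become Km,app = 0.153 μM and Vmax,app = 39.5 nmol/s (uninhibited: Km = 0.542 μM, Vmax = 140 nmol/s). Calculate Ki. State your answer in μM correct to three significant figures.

Uncompetitive: Vmax,app = Vmax/α (and Km,app = Km/α) with α = 1 + [I]/Ki.
α = Vmax/Vmax,app = 140/39.5 = 3.544.
Ki = [I]/(α − 1) = 0.334/2.544 = 0.131 μM.

0.131 μM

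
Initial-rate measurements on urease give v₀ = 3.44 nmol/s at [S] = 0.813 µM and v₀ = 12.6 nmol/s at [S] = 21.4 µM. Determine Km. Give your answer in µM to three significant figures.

2.51 µM

From v = Vmax[S]/(Km+[S]), each point gives Vmax = v(Km+[S])/[S].
Equating: 3.44(Km+0.813)/0.813 = 12.6(Km+21.4)/21.4.
4.231·Km + 3.44 = 0.5888·Km + 12.6, so (4.231 − 0.5888)·Km = 12.6 − 3.44.
Km = 9.160/3.642 = 2.51 µM; then Vmax = 3.44(2.51+0.813)/0.813 = 14.1 nmol/s.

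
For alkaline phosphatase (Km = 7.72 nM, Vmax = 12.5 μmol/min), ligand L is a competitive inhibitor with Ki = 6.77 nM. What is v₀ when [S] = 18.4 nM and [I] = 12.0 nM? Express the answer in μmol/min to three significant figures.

With α = 1 + [I]/Ki = 1 + 12.0/6.77 = 2.773, the competitive rate law is v = Vmax[S] / (αKm + [S]).
v = 12.5×18.4 / (2.773×7.72 + 18.4) = 230.0/39.80 = 5.78 μmol/min.

5.78 μmol/min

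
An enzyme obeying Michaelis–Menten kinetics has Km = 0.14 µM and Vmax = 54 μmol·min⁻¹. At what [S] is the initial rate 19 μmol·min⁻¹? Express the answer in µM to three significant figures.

Rearranging v = Vmax[S]/(Km+[S]) gives [S] = Km·v/(Vmax − v).
[S] = 0.14 × 19 / (54 − 19) = 2.660/35.00 = 0.0760 µM.

0.0760 µM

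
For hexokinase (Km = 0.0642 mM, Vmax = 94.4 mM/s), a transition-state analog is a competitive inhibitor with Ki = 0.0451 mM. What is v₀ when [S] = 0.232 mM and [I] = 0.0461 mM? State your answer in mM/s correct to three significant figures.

60.5 mM/s

α = 1 + [I]/Ki = 1 + 0.0461/0.0451 = 2.022.
For a competitive inhibitor, Vmax is unchanged and the apparent Km becomes α·Km: Km,app = 0.130 mM, Vmax,app = 94.4 mM/s.
v = Vmax,app·[S]/(Km,app + [S]) = 94.4 × 0.232/(0.130 + 0.232) = 60.5 mM/s.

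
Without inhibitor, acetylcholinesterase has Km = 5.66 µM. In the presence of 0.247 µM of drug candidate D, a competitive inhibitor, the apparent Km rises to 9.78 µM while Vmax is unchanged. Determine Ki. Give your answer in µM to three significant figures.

Competitive: Km,app = α·Km with α = 1 + [I]/Ki.
α = Km,app/Km = 9.78/5.66 = 1.728.
Ki = [I]/(α − 1) = 0.247/0.7279 = 0.339 µM.

0.339 µM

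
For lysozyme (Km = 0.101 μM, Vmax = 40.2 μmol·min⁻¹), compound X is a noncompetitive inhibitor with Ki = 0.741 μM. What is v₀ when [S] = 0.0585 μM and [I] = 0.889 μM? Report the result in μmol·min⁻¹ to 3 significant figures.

With α = 1 + [I]/Ki = 1 + 0.889/0.741 = 2.200, the noncompetitive rate law is v = (Vmax/α)·[S] / (Km + [S]).
v = (40.2/2.200)×0.0585 / (0.101 + 0.0585) = 1.069/0.1595 = 6.70 μmol·min⁻¹.

6.70 μmol·min⁻¹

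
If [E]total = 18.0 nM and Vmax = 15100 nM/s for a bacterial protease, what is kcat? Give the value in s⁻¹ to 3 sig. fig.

kcat = Vmax/[E]total = 15100 nM/s / 18.0 nM = 839 s⁻¹.

839 s⁻¹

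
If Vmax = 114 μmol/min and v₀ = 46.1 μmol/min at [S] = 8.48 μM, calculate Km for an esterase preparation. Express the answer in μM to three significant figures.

v/Vmax = 46.1/114 = 0.4044 = [S]/(Km+[S]).
So Km + [S] = [S]/0.4044 = 20.97 μM, giving Km = 20.97 − 8.48 = 12.5 μM.

12.5 μM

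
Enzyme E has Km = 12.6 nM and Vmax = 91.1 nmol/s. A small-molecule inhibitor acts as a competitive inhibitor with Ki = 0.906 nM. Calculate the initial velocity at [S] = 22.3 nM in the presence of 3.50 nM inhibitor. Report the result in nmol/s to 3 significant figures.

24.3 nmol/s

α = 1 + [I]/Ki = 1 + 3.50/0.906 = 4.863.
For a competitive inhibitor, Vmax is unchanged and the apparent Km becomes α·Km: Km,app = 61.3 nM, Vmax,app = 91.1 nmol/s.
v = Vmax,app·[S]/(Km,app + [S]) = 91.1 × 22.3/(61.3 + 22.3) = 24.3 nmol/s.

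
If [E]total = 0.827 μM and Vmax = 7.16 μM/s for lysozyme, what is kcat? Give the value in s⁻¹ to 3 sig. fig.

kcat = Vmax/[E]total = 7.16 μM/s / 0.827 μM = 8.66 s⁻¹.

8.66 s⁻¹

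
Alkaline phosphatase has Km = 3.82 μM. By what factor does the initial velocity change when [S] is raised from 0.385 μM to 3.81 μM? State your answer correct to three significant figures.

Since Vmax cancels, v₂/v₁ = [S]₂(Km+[S]₁) / [S]₁(Km+[S]₂).
= 3.81×(3.82+0.385) / (0.385×(3.82+3.81)) = 16.02/2.938 = 5.45.

5.45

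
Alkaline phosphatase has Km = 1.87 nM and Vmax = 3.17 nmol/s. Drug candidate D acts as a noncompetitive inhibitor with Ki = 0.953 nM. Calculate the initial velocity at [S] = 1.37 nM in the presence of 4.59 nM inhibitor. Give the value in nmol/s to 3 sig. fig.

0.230 nmol/s

With α = 1 + [I]/Ki = 1 + 4.59/0.953 = 5.816, the noncompetitive rate law is v = (Vmax/α)·[S] / (Km + [S]).
v = (3.17/5.816)×1.37 / (1.87 + 1.37) = 0.7467/3.240 = 0.230 nmol/s.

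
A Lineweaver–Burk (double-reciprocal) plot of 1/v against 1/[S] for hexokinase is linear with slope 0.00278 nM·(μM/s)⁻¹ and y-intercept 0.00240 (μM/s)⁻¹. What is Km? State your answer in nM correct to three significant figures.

y-intercept = 1/Vmax ⇒ Vmax = 417 μM/s; slope = Km/Vmax ⇒ Km = slope × Vmax.
Km = 0.00278 × 417 = 1.16 nM.

1.16 nM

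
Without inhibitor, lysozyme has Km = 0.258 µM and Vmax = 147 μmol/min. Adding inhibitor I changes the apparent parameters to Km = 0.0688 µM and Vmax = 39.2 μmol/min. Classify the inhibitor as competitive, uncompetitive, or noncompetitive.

Both Km and Vmax decrease by the same factor (~3.75-fold) — characteristic of uncompetitive inhibition.

uncompetitive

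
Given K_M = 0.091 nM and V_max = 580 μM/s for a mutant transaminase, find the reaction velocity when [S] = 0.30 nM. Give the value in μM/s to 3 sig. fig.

445 μM/s

[S]/(Km+[S]) = 0.30/0.3910 = 0.7673, the fractional saturation.
v = 0.7673 × Vmax = 0.7673 × 580 = 445 μM/s.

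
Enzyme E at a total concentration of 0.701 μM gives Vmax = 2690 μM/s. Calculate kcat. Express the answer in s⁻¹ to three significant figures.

3840 s⁻¹

kcat = Vmax/[E]total = 2690 μM/s / 0.701 μM = 3840 s⁻¹.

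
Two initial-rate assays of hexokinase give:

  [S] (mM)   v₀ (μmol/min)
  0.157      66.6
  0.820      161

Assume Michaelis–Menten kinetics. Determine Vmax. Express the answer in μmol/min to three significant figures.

242 μmol/min

From v = Vmax[S]/(Km+[S]), each point gives Vmax = v(Km+[S])/[S].
Equating: 66.6(Km+0.157)/0.157 = 161(Km+0.820)/0.820.
424.2·Km + 66.6 = 196.3·Km + 161, so (424.2 − 196.3)·Km = 161 − 66.6.
Km = 94.40/227.9 = 0.414 mM; then Vmax = 66.6(0.414+0.157)/0.157 = 242 μmol/min.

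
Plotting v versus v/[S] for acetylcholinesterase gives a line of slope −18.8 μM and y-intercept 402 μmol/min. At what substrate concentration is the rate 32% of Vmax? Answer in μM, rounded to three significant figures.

The Eadie–Hofstee slope gives Km = 18.8 μM (slope = −Km).
v/Vmax = [S]/(Km+[S]) = 0.32 ⇒ [S] = Km·0.32/(1−0.32) = 18.8 × 0.4706 = 8.85 μM.

8.85 μM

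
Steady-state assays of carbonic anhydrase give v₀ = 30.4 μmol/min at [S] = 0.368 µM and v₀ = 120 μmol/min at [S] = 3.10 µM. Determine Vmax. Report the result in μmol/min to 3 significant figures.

199 μmol/min

In reciprocal form, 1/v = (Km/Vmax)·(1/[S]) + 1/Vmax. The two points give (1/[S], 1/v) = (2.717, 0.03289) and (0.3226, 0.008333).
Slope = (0.03289 − 0.008333)/(2.717 − 0.3226) = 0.01026; intercept = 0.03289 − 0.01026×2.717 = 0.005025.
Vmax = 1/intercept = 199 μmol/min; Km = slope × Vmax = 0.01026 × 199 = 2.04 µM.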